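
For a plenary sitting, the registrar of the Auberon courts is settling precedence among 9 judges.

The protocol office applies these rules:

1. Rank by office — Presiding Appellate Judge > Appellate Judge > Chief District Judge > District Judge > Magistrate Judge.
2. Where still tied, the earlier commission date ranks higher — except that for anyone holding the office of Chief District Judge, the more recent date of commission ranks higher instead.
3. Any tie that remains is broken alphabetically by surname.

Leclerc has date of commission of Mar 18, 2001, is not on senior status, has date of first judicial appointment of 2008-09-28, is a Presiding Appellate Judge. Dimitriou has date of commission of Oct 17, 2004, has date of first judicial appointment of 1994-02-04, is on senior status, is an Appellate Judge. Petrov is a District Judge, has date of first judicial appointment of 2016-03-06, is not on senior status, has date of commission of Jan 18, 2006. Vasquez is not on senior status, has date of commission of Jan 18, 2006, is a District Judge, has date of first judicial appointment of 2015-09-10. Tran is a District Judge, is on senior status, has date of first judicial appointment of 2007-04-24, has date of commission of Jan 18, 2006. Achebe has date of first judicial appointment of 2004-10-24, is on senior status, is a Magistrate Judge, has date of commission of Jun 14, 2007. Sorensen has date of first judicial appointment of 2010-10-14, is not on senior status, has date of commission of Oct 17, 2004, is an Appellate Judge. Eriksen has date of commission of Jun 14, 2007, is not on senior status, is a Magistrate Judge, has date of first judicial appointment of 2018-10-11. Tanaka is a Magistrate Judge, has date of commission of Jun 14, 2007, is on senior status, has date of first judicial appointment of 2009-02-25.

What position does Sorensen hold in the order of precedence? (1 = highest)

By office: Leclerc (Presiding Appellate Judge); then Dimitriou and Sorensen (Appellate Judge); then Petrov, Tran and Vasquez (District Judge); then Achebe, Eriksen and Tanaka (Magistrate Judge).
Dimitriou and Sorensen both have date of commission Oct 17, 2004, so the next rule applies.
Among Dimitriou and Sorensen, alphabetically by surname: Dimitriou before Sorensen.
Petrov, Tran and Vasquez all have date of commission Jan 18, 2006, so the next rule applies.
Among Petrov, Tran and Vasquez, alphabetically by surname: Petrov before Tran before Vasquez.
Achebe, Eriksen and Tanaka all have date of commission Jun 14, 2007, so the next rule applies.
Among Achebe, Eriksen and Tanaka, alphabetically by surname: Achebe before Eriksen before Tanaka.
Order: Leclerc, Dimitriou, Sorensen, Petrov, Tran, Vasquez, Achebe, Eriksen, Tanaka. So position 3.

3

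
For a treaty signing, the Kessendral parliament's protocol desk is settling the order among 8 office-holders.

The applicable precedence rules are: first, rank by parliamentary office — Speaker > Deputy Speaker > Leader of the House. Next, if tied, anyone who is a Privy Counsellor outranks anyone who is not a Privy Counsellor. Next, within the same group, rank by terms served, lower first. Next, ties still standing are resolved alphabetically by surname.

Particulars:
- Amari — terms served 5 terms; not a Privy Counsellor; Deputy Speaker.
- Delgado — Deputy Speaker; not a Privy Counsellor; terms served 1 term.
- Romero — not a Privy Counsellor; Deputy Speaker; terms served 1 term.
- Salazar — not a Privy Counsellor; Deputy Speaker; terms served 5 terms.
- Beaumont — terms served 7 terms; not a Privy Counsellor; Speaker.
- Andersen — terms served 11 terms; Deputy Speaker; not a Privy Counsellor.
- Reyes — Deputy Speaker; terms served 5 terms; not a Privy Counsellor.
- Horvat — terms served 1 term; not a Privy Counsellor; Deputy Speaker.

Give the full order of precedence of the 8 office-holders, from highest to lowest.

By parliamentary office: Beaumont (Speaker); then Delgado, Horvat, Romero, Amari, Reyes, Salazar and Andersen (Deputy Speaker).
Delgado, Horvat, Romero, Amari, Reyes, Salazar and Andersen are each not a Privy Counsellor, so the next rule applies.
Among Delgado, Horvat, Romero, Amari, Reyes, Salazar and Andersen, by terms served (lower first): Delgado, Horvat and Romero (1 term) before Amari, Reyes and Salazar (5 terms) before Andersen (11 terms).
Among Delgado, Horvat and Romero, alphabetically by surname: Delgado before Horvat before Romero.
Among Amari, Reyes and Salazar, alphabetically by surname: Amari before Reyes before Salazar.
Full order: Beaumont, Delgado, Horvat, Romero, Amari, Reyes, Salazar, Andersen.

Beaumont, Delgado, Horvat, Romero, Amari, Reyes, Salazar, Andersen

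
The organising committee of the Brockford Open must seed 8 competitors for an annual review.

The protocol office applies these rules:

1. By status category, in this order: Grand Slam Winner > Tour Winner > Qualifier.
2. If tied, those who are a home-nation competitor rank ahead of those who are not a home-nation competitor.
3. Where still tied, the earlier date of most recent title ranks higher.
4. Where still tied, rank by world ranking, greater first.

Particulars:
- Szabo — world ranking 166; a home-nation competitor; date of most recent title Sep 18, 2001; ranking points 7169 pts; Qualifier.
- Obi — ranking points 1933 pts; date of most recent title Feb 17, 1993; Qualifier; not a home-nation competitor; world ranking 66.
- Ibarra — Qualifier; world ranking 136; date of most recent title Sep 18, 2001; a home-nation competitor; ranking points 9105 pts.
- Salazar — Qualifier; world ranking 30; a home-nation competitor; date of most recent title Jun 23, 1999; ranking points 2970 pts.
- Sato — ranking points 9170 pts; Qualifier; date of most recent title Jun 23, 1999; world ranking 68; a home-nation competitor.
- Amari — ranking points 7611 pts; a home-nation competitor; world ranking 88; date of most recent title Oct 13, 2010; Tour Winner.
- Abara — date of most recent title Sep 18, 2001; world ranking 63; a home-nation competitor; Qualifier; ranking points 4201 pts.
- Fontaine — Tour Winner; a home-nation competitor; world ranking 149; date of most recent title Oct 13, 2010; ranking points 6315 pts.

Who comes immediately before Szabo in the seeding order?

Salazar

By status category: Fontaine and Amari (Tour Winner); then Sato, Salazar, Szabo, Ibarra, Abara and Obi (Qualifier).
Fontaine and Amari are each a home-nation competitor, so the next rule applies.
Fontaine and Amari both have date of most recent title Oct 13, 2010, so the next rule applies.
Among Fontaine and Amari, by world ranking (higher first): Fontaine (149) before Amari (88).
Among Sato, Salazar, Szabo, Ibarra, Abara and Obi, a home-nation competitor before not a home-nation competitor: Sato, Salazar, Szabo, Ibarra and Abara (a home-nation competitor) before Obi (not a home-nation competitor).
Among Sato, Salazar, Szabo, Ibarra and Abara, by date of most recent title (earlier first): Sato and Salazar (Jun 23, 1999) before Szabo, Ibarra and Abara (Sep 18, 2001).
Among Sato and Salazar, by world ranking (higher first): Sato (68) before Salazar (30).
Among Szabo, Ibarra and Abara, by world ranking (higher first): Szabo (166) before Ibarra (136) before Abara (63).
Order: Fontaine, Amari, Sato, Salazar, Szabo, Ibarra, Abara, Obi.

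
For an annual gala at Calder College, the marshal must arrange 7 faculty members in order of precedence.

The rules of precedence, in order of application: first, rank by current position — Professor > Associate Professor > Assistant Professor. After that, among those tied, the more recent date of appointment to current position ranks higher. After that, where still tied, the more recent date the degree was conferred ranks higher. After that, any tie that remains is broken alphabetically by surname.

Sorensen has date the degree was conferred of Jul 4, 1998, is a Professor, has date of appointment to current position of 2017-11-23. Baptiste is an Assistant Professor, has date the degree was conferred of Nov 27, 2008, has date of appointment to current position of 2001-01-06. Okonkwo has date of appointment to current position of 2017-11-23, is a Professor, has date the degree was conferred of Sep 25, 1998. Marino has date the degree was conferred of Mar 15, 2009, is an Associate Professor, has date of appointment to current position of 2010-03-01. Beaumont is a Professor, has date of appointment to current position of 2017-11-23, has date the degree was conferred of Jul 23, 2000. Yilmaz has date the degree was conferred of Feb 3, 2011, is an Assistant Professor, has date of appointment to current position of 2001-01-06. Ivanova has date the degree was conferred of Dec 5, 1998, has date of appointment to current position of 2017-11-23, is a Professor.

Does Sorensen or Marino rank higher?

By current position: Beaumont, Ivanova, Okonkwo and Sorensen (Professor); then Marino (Associate Professor); then Yilmaz and Baptiste (Assistant Professor).
Beaumont, Ivanova, Okonkwo and Sorensen all have date of appointment to current position 2017-11-23, so the next rule applies.
Among Beaumont, Ivanova, Okonkwo and Sorensen, by date the degree was conferred (later first): Beaumont (Jul 23, 2000) before Ivanova (Dec 5, 1998) before Okonkwo (Sep 25, 1998) before Sorensen (Jul 4, 1998).
Yilmaz and Baptiste both have date of appointment to current position 2001-01-06, so the next rule applies.
Among Yilmaz and Baptiste, by date the degree was conferred (later first): Yilmaz (Feb 3, 2011) before Baptiste (Nov 27, 2008).
So Sorensen takes precedence.

Sorensen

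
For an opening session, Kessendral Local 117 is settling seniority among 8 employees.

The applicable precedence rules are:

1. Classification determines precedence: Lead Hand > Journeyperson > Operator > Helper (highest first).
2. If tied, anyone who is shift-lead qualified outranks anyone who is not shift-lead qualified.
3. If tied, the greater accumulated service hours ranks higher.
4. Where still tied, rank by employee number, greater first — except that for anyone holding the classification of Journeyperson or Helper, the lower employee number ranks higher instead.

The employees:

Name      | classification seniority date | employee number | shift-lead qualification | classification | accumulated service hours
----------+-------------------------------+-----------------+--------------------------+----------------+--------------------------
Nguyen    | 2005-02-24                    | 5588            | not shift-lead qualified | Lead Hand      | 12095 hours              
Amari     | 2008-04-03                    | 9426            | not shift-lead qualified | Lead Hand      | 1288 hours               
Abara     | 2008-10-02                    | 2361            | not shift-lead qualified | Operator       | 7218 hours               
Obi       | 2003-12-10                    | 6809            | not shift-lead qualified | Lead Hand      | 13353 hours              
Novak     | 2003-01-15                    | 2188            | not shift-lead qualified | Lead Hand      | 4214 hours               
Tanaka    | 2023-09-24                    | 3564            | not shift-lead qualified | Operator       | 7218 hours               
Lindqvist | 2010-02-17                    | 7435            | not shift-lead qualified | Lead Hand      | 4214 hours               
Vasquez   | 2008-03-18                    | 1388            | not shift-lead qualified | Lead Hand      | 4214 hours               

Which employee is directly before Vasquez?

Novak

By classification: Obi, Nguyen, Lindqvist, Novak, Vasquez and Amari (Lead Hand); then Tanaka and Abara (Operator).
Obi, Nguyen, Lindqvist, Novak, Vasquez and Amari are each not shift-lead qualified, so the next rule applies.
Among Obi, Nguyen, Lindqvist, Novak, Vasquez and Amari, by accumulated service hours (higher first): Obi (13353 hours) before Nguyen (12095 hours) before Lindqvist, Novak and Vasquez (4214 hours) before Amari (1288 hours).
Among Lindqvist, Novak and Vasquez, by employee number (higher first): Lindqvist (7435) before Novak (2188) before Vasquez (1388).
Tanaka and Abara are each not shift-lead qualified, so the next rule applies.
Tanaka and Abara both have accumulated service hours 7218 hours, so the next rule applies.
Among Tanaka and Abara, by employee number (higher first): Tanaka (3564) before Abara (2361).
Order: Obi, Nguyen, Lindqvist, Novak, Vasquez, Amari, Tanaka, Abara.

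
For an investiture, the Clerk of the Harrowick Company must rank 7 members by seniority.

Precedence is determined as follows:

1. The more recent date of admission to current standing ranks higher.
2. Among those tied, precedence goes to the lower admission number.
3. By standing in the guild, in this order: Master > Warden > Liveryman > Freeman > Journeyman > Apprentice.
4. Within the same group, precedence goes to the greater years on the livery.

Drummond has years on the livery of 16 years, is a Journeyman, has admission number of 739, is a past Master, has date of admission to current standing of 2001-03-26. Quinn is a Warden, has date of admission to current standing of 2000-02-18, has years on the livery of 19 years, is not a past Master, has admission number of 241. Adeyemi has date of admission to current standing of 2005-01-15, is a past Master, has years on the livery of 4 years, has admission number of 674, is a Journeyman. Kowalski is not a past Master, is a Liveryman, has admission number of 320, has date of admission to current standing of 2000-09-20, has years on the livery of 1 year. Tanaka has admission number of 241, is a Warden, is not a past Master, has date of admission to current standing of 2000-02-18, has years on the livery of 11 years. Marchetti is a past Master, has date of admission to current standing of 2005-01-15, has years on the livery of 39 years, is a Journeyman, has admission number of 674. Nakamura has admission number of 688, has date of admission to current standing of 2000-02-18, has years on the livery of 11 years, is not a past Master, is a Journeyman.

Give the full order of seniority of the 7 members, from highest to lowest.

Marchetti, Adeyemi, Drummond, Kowalski, Quinn, Tanaka, Nakamura

By date of admission to current standing (later first): Marchetti and Adeyemi (both 2005-01-15); then Drummond (2001-03-26); then Kowalski (2000-09-20); then Quinn, Tanaka and Nakamura (each 2000-02-18).
Marchetti and Adeyemi both have admission number 674, so the next rule applies.
Marchetti and Adeyemi are each Journeyman, so the next rule applies.
Among Marchetti and Adeyemi, by years on the livery (higher first): Marchetti (39 years) before Adeyemi (4 years).
Among Quinn, Tanaka and Nakamura, by admission number (lower first): Quinn and Tanaka (241) before Nakamura (688).
Quinn and Tanaka are each Warden, so the next rule applies.
Among Quinn and Tanaka, by years on the livery (higher first): Quinn (19 years) before Tanaka (11 years).
Full order: Marchetti, Adeyemi, Drummond, Kowalski, Quinn, Tanaka, Nakamura.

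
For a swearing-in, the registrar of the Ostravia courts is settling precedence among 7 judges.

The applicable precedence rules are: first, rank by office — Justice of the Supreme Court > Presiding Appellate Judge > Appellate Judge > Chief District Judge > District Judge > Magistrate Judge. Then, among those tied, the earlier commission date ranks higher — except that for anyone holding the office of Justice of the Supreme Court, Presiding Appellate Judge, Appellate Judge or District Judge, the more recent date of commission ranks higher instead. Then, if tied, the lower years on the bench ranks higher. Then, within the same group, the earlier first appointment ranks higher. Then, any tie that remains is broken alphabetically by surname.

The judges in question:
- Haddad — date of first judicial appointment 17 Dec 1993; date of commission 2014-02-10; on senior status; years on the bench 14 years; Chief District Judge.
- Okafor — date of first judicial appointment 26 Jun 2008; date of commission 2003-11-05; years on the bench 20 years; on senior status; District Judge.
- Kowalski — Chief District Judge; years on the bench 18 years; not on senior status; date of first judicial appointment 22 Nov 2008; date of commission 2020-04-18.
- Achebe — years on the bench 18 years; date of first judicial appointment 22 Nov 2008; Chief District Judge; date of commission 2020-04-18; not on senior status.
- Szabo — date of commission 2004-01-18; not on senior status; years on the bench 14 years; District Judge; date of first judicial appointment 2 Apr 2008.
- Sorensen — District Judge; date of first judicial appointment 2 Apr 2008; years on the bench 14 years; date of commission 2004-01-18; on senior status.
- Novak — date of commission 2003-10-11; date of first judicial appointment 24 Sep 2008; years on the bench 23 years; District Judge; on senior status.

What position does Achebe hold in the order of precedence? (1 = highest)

2

By office: Haddad, Achebe and Kowalski (Chief District Judge); then Sorensen, Szabo, Okafor and Novak (District Judge).
Among Haddad, Achebe and Kowalski, by date of commission (earlier first): Haddad (2014-02-10) before Achebe and Kowalski (2020-04-18).
Achebe and Kowalski both have years on the bench 18 years, so the next rule applies.
Achebe and Kowalski both have date of first judicial appointment 22 Nov 2008, so the next rule applies.
Among Achebe and Kowalski, alphabetically by surname: Achebe before Kowalski.
Among Sorensen, Szabo, Okafor and Novak, by date of commission (later first) (reversed rule for this group): Sorensen and Szabo (2004-01-18) before Okafor (2003-11-05) before Novak (2003-10-11).
Sorensen and Szabo both have years on the bench 14 years, so the next rule applies.
Sorensen and Szabo both have date of first judicial appointment 2 Apr 2008, so the next rule applies.
Among Sorensen and Szabo, alphabetically by surname: Sorensen before Szabo.
Order: Haddad, Achebe, Kowalski, Sorensen, Szabo, Okafor, Novak. So position 2.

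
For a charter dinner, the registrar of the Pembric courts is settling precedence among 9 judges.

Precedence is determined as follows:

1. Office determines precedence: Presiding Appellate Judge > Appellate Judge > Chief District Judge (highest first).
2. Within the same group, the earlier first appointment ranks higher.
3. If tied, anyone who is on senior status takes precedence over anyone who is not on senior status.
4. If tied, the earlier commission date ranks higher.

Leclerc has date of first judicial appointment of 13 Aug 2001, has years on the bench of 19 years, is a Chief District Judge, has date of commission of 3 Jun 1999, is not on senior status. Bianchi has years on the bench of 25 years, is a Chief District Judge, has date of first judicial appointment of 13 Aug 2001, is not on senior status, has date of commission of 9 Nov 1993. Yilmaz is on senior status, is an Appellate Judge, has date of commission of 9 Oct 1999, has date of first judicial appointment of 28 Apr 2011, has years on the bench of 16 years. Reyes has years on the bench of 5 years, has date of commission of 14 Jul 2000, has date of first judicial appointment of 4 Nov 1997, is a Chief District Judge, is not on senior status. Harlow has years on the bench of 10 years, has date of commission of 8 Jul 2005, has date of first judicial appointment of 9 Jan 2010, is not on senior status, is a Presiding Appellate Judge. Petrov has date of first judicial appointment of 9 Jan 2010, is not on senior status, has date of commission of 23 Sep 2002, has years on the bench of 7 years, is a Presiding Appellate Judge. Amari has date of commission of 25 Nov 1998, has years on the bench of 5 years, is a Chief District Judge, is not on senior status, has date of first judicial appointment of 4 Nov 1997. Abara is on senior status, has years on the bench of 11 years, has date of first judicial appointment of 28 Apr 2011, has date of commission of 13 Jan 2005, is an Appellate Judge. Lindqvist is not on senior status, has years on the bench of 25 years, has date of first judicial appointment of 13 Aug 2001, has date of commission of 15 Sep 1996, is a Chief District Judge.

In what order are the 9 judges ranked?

By office: Petrov and Harlow (Presiding Appellate Judge); then Yilmaz and Abara (Appellate Judge); then Amari, Reyes, Bianchi, Lindqvist and Leclerc (Chief District Judge).
Petrov and Harlow both have date of first judicial appointment 9 Jan 2010, so the next rule applies.
Petrov and Harlow are each not on senior status, so the next rule applies.
Among Petrov and Harlow, by date of commission (earlier first): Petrov (23 Sep 2002) before Harlow (8 Jul 2005).
Yilmaz and Abara both have date of first judicial appointment 28 Apr 2011, so the next rule applies.
Yilmaz and Abara are each on senior status, so the next rule applies.
Among Yilmaz and Abara, by date of commission (earlier first): Yilmaz (9 Oct 1999) before Abara (13 Jan 2005).
Among Amari, Reyes, Bianchi, Lindqvist and Leclerc, by date of first judicial appointment (earlier first): Amari and Reyes (4 Nov 1997) before Bianchi, Lindqvist and Leclerc (13 Aug 2001).
Amari and Reyes are each not on senior status, so the next rule applies.
Among Amari and Reyes, by date of commission (earlier first): Amari (25 Nov 1998) before Reyes (14 Jul 2000).
Bianchi, Lindqvist and Leclerc are each not on senior status, so the next rule applies.
Among Bianchi, Lindqvist and Leclerc, by date of commission (earlier first): Bianchi (9 Nov 1993) before Lindqvist (15 Sep 1996) before Leclerc (3 Jun 1999).
Full order: Petrov, Harlow, Yilmaz, Abara, Amari, Reyes, Bianchi, Lindqvist, Leclerc.

Petrov, Harlow, Yilmaz, Abara, Amari, Reyes, Bianchi, Lindqvist, Leclerc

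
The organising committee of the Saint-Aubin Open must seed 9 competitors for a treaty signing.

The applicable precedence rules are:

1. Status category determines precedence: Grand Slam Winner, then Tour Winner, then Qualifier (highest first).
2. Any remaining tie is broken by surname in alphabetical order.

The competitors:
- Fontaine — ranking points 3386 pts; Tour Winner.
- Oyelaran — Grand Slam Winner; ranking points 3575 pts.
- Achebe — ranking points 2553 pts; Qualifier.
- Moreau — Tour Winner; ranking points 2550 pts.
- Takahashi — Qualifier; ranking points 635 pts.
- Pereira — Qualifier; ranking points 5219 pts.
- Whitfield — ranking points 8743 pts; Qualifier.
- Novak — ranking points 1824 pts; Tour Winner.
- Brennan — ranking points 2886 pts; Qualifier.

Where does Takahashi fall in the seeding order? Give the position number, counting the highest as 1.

By status category: Oyelaran (Grand Slam Winner); then Fontaine, Moreau and Novak (Tour Winner); then Achebe, Brennan, Pereira, Takahashi and Whitfield (Qualifier).
Among Fontaine, Moreau and Novak, alphabetically by surname: Fontaine before Moreau before Novak.
Among Achebe, Brennan, Pereira, Takahashi and Whitfield, alphabetically by surname: Achebe before Brennan before Pereira before Takahashi before Whitfield.
Order: Oyelaran, Fontaine, Moreau, Novak, Achebe, Brennan, Pereira, Takahashi, Whitfield. So position 8.

8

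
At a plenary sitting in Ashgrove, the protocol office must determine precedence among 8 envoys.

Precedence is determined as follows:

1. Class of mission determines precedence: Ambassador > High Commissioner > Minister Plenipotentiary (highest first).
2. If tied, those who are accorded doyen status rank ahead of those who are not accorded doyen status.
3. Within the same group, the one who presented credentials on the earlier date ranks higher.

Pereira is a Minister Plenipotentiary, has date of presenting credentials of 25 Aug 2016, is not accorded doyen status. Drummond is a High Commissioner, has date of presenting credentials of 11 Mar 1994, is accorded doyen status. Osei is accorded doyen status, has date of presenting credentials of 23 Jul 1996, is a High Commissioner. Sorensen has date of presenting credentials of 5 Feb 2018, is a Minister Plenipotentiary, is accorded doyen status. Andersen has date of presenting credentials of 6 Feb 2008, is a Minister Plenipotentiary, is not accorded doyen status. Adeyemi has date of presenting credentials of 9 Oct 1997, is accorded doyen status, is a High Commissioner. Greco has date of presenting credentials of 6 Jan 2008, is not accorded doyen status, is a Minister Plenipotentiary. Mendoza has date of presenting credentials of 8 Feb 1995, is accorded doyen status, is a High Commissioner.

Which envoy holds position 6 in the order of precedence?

By class of mission: Drummond, Mendoza, Osei and Adeyemi (High Commissioner); then Sorensen, Greco, Andersen and Pereira (Minister Plenipotentiary).
Drummond, Mendoza, Osei and Adeyemi are each accorded doyen status, so the next rule applies.
Among Drummond, Mendoza, Osei and Adeyemi, by date of presenting credentials (earlier first): Drummond (11 Mar 1994) before Mendoza (8 Feb 1995) before Osei (23 Jul 1996) before Adeyemi (9 Oct 1997).
Among Sorensen, Greco, Andersen and Pereira, accorded doyen status before not accorded doyen status: Sorensen (accorded doyen status) before Greco, Andersen and Pereira (not accorded doyen status).
Among Greco, Andersen and Pereira, by date of presenting credentials (earlier first): Greco (6 Jan 2008) before Andersen (6 Feb 2008) before Pereira (25 Aug 2016).
Order: Drummond, Mendoza, Osei, Adeyemi, Sorensen, Greco, Andersen, Pereira.

Greco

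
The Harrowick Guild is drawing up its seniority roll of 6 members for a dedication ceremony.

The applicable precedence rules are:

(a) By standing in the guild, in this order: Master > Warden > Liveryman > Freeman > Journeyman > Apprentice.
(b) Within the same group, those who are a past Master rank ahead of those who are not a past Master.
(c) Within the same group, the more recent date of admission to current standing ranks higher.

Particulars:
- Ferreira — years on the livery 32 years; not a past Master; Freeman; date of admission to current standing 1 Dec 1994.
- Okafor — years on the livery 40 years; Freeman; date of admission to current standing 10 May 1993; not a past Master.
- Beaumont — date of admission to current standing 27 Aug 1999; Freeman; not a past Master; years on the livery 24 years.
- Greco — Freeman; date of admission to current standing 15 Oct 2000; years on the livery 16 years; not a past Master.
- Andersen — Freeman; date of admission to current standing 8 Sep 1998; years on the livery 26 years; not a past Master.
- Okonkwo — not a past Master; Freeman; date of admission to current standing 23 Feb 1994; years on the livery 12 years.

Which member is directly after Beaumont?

By standing in the guild: Greco, Beaumont, Andersen, Ferreira, Okonkwo and Okafor (Freeman).
Greco, Beaumont, Andersen, Ferreira, Okonkwo and Okafor are each not a past Master, so the next rule applies.
Among Greco, Beaumont, Andersen, Ferreira, Okonkwo and Okafor, by date of admission to current standing (later first): Greco (15 Oct 2000) before Beaumont (27 Aug 1999) before Andersen (8 Sep 1998) before Ferreira (1 Dec 1994) before Okonkwo (23 Feb 1994) before Okafor (10 May 1993).
Order: Greco, Beaumont, Andersen, Ferreira, Okonkwo, Okafor.

Andersen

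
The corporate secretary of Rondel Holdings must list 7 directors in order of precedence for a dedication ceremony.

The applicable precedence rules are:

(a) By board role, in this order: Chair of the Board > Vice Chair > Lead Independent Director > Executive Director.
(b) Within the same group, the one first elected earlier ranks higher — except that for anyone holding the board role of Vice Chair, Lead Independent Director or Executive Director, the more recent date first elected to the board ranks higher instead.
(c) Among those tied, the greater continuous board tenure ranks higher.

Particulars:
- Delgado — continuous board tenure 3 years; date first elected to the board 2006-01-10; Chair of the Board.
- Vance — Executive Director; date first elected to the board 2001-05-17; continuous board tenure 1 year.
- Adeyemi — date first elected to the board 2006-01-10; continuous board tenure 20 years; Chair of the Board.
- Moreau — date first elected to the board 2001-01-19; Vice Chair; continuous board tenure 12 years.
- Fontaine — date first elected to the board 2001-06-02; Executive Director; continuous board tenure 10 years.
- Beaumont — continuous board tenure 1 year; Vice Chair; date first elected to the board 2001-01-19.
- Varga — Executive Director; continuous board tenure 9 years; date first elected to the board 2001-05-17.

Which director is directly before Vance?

By board role: Adeyemi and Delgado (Chair of the Board); then Moreau and Beaumont (Vice Chair); then Fontaine, Varga and Vance (Executive Director).
Adeyemi and Delgado both have date first elected to the board 2006-01-10, so the next rule applies.
Among Adeyemi and Delgado, by continuous board tenure (higher first): Adeyemi (20 years) before Delgado (3 years).
Moreau and Beaumont both have date first elected to the board 2001-01-19, so the next rule applies.
Among Moreau and Beaumont, by continuous board tenure (higher first): Moreau (12 years) before Beaumont (1 year).
Among Fontaine, Varga and Vance, by date first elected to the board (later first) (reversed rule for this group): Fontaine (2001-06-02) before Varga and Vance (2001-05-17).
Among Varga and Vance, by continuous board tenure (higher first): Varga (9 years) before Vance (1 year).
Order: Adeyemi, Delgado, Moreau, Beaumont, Fontaine, Varga, Vance.

Varga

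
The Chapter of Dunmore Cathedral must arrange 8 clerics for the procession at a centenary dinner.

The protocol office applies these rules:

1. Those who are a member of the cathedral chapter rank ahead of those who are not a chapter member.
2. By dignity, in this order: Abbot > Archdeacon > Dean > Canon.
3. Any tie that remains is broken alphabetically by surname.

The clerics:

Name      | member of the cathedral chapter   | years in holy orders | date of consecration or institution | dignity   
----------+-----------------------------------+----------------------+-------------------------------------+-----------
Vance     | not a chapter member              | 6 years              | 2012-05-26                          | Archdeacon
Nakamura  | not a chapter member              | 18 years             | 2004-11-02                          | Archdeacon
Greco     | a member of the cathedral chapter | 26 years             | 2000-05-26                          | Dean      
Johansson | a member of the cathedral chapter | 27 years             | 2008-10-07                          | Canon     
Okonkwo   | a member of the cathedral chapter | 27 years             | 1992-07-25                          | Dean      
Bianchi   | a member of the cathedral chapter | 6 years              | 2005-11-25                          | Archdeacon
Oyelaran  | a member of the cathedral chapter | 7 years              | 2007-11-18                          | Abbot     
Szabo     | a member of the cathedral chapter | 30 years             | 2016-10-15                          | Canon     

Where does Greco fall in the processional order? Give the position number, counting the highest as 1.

By the first rule: Oyelaran, Bianchi, Greco, Okonkwo, Johansson and Szabo (each a member of the cathedral chapter); then Nakamura and Vance (both not a chapter member).
Among Oyelaran, Bianchi, Greco, Okonkwo, Johansson and Szabo, by dignity: Oyelaran (Abbot) before Bianchi (Archdeacon) before Greco and Okonkwo (Dean) before Johansson and Szabo (Canon).
Among Greco and Okonkwo, alphabetically by surname: Greco before Okonkwo.
Among Johansson and Szabo, alphabetically by surname: Johansson before Szabo.
Nakamura and Vance are each Archdeacon, so the next rule applies.
Among Nakamura and Vance, alphabetically by surname: Nakamura before Vance.
Order: Oyelaran, Bianchi, Greco, Okonkwo, Johansson, Szabo, Nakamura, Vance. So position 3.

3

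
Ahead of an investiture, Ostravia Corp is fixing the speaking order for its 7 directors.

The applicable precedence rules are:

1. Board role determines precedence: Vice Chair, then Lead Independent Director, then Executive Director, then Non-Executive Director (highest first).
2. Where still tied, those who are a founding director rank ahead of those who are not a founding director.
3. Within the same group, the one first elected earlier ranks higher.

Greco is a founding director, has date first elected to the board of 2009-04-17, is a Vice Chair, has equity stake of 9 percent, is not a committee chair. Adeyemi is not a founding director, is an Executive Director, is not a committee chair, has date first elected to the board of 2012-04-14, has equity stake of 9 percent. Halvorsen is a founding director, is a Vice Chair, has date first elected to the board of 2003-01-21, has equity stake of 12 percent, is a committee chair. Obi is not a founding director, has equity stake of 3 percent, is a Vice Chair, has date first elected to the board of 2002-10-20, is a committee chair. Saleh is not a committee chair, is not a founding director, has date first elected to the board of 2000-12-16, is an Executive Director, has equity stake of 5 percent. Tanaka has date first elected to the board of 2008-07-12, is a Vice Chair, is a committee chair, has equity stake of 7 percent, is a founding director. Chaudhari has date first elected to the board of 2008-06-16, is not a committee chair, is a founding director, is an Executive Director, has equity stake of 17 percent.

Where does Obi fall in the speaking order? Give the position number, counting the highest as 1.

By board role: Halvorsen, Tanaka, Greco and Obi (Vice Chair); then Chaudhari, Saleh and Adeyemi (Executive Director).
Among Halvorsen, Tanaka, Greco and Obi, a founding director before not a founding director: Halvorsen, Tanaka and Greco (a founding director) before Obi (not a founding director).
Among Halvorsen, Tanaka and Greco, by date first elected to the board (earlier first): Halvorsen (2003-01-21) before Tanaka (2008-07-12) before Greco (2009-04-17).
Among Chaudhari, Saleh and Adeyemi, a founding director before not a founding director: Chaudhari (a founding director) before Saleh and Adeyemi (not a founding director).
Among Saleh and Adeyemi, by date first elected to the board (earlier first): Saleh (2000-12-16) before Adeyemi (2012-04-14).
Order: Halvorsen, Tanaka, Greco, Obi, Chaudhari, Saleh, Adeyemi. So position 4.

4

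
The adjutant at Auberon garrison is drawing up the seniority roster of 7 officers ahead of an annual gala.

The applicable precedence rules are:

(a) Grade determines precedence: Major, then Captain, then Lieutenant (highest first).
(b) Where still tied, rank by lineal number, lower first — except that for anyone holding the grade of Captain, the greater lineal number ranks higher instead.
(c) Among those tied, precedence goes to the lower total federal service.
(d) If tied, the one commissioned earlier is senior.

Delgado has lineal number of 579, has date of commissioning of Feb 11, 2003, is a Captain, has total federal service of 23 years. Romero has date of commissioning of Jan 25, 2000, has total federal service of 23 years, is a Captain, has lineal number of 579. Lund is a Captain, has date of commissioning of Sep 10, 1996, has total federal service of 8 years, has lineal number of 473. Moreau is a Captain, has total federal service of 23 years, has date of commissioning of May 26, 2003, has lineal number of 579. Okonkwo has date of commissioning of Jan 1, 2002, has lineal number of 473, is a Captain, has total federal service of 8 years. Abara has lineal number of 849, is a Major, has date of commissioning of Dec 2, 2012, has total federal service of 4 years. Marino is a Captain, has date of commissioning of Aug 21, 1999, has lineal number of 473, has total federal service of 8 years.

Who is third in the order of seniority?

Delgado

By grade: Abara (Major); then Romero, Delgado, Moreau, Lund, Marino and Okonkwo (Captain).
Among Romero, Delgado, Moreau, Lund, Marino and Okonkwo, by lineal number (higher first) (reversed rule for this group): Romero, Delgado and Moreau (579) before Lund, Marino and Okonkwo (473).
Romero, Delgado and Moreau all have total federal service 23 years, so the next rule applies.
Among Romero, Delgado and Moreau, by date of commissioning (earlier first): Romero (Jan 25, 2000) before Delgado (Feb 11, 2003) before Moreau (May 26, 2003).
Lund, Marino and Okonkwo all have total federal service 8 years, so the next rule applies.
Among Lund, Marino and Okonkwo, by date of commissioning (earlier first): Lund (Sep 10, 1996) before Marino (Aug 21, 1999) before Okonkwo (Jan 1, 2002).
Order: Abara, Romero, Delgado, Moreau, Lund, Marino, Okonkwo.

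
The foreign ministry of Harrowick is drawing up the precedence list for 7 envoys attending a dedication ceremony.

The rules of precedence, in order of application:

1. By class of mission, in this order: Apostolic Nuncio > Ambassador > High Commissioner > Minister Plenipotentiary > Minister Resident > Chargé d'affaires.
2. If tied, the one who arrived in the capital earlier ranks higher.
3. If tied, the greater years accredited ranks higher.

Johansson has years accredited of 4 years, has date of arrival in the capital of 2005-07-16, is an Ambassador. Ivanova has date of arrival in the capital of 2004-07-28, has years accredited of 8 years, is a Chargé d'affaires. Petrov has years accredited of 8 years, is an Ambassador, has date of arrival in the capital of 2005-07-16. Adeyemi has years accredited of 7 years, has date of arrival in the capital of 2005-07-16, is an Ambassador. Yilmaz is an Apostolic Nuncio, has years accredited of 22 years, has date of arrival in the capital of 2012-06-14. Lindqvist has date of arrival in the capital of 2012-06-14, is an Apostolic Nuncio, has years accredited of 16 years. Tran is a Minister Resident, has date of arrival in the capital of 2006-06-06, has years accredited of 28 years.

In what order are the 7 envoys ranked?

By class of mission: Yilmaz and Lindqvist (Apostolic Nuncio); then Petrov, Adeyemi and Johansson (Ambassador); then Tran (Minister Resident); then Ivanova (Chargé d'affaires).
Yilmaz and Lindqvist both have date of arrival in the capital 2012-06-14, so the next rule applies.
Among Yilmaz and Lindqvist, by years accredited (higher first): Yilmaz (22 years) before Lindqvist (16 years).
Petrov, Adeyemi and Johansson all have date of arrival in the capital 2005-07-16, so the next rule applies.
Among Petrov, Adeyemi and Johansson, by years accredited (higher first): Petrov (8 years) before Adeyemi (7 years) before Johansson (4 years).
Full order: Yilmaz, Lindqvist, Petrov, Adeyemi, Johansson, Tran, Ivanova.

Yilmaz, Lindqvist, Petrov, Adeyemi, Johansson, Tran, Ivanova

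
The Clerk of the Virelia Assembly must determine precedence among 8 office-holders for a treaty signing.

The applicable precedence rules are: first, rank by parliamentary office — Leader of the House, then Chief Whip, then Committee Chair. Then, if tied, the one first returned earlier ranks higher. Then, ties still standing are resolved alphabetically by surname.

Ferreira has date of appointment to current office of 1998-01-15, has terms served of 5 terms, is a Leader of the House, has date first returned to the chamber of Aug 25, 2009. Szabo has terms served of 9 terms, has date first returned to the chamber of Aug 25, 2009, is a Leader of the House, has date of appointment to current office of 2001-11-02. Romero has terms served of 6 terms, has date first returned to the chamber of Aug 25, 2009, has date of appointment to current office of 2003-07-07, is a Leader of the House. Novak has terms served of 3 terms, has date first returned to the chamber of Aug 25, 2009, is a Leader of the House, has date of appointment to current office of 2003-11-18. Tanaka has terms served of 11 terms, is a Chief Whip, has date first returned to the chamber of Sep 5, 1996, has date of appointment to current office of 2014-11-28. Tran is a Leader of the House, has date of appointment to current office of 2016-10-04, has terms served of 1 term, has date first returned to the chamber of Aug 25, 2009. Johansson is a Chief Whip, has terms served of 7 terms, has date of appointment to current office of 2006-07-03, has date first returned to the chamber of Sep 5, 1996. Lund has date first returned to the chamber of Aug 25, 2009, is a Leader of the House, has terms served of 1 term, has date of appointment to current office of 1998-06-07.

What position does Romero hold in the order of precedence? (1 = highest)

By parliamentary office: Ferreira, Lund, Novak, Romero, Szabo and Tran (Leader of the House); then Johansson and Tanaka (Chief Whip).
Ferreira, Lund, Novak, Romero, Szabo and Tran all have date first returned to the chamber Aug 25, 2009, so the next rule applies.
Among Ferreira, Lund, Novak, Romero, Szabo and Tran, alphabetically by surname: Ferreira before Lund before Novak before Romero before Szabo before Tran.
Johansson and Tanaka both have date first returned to the chamber Sep 5, 1996, so the next rule applies.
Among Johansson and Tanaka, alphabetically by surname: Johansson before Tanaka.
Order: Ferreira, Lund, Novak, Romero, Szabo, Tran, Johansson, Tanaka. So position 4.

4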